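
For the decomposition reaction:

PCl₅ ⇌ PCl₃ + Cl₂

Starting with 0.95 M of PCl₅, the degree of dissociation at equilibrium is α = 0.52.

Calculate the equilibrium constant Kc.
K_c = 0.5352

x = α·[A]₀ = 0.52 × 0.95 = 0.494 M dissociated.
At eq: [PCl₅] = 0.95 − 0.494 = 0.456 M; [PCl₃] = [Cl₂] = x = 0.494 M.
Kc = [PCl₃][Cl₂]/[PCl₅] = (0.494)²/0.456 = 0.5352.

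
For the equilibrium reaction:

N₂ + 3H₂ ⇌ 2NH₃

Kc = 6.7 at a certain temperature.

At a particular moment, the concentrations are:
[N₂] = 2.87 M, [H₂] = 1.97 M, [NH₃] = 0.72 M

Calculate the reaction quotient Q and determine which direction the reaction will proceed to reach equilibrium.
Q = 0.024, Q < K, reaction proceeds forward (toward products)

Q = ([NH₃]^2) / ([N₂] × [H₂]^3)
  = ((0.72)^2) / ((2.87)·(1.97)^3) = 0.5184/21.942 = 0.02363
Since Q = 0.02363 < Kc = 6.7, the reaction proceeds forward (toward products) to reach equilibrium.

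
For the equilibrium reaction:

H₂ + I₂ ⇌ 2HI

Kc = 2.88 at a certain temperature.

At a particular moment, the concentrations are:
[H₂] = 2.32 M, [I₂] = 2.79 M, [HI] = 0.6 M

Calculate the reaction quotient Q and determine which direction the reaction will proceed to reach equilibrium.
Q = 0.056, Q < K, reaction proceeds forward (toward products)

Q = ([HI]^2) / ([H₂] × [I₂])
  = ((0.6)^2) / ((2.32)·(2.79)) = 0.36/6.4728 = 0.05562
Since Q = 0.05562 < Kc = 2.88, the reaction proceeds forward (toward products) to reach equilibrium.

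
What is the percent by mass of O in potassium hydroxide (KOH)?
Mass of O in formula = 16.0 × 1 = 16 g/mol
Molar mass = 56.11 g/mol
% O = (16/56.11) × 100% = 28.52%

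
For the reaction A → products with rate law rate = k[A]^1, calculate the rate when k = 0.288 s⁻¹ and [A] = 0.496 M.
0.1428 M/s

rate = k·[A]^1 = 0.288·(0.496)^1 = 0.288·0.496 = 0.1428 M/s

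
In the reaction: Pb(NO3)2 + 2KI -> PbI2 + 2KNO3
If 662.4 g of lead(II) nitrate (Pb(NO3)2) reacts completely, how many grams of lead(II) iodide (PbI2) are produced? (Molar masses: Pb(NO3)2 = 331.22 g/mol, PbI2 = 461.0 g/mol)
Moles of Pb(NO3)2 = 662.4 g ÷ 331.22 g/mol = 1.99988 mol
Mole ratio: 1 mol PbI2 / 1 mol Pb(NO3)2
Moles of PbI2 = 1.99988 × (1/1) = 1.99988 mol
Mass of PbI2 = 1.99988 mol × 461.0 g/mol = 921.9 g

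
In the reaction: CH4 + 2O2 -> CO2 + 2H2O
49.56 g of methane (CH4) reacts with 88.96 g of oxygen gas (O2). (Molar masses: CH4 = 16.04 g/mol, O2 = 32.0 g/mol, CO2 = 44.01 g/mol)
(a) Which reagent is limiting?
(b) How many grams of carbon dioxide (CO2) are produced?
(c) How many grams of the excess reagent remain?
(a) O2, (b) 61.17 g, (c) 27.26 g

Moles of CH4 = 49.56 g ÷ 16.04 g/mol = 3.08978 mol
Moles of O2 = 88.96 g ÷ 32.0 g/mol = 2.78 mol
Moles ÷ coefficient: CH4: 3.08978/1 = 3.09, O2: 2.78/2 = 1.39
(a) O2 has the smaller value, so O2 is the limiting reagent.
(b) Moles of CO2 = 2.78 mol O2 × (1/2) = 1.39 mol; mass = 1.39 mol × 44.01 g/mol = 61.17 g
(c) CH4 consumed = 2.78 × (1/2) = 1.39 mol; remaining = 3.08978 − 1.39 = 1.69978 mol; mass = 1.69978 mol × 16.04 g/mol = 27.26 g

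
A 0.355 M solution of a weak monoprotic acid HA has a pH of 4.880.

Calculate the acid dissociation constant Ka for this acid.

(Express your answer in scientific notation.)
K_a = 4.90e-10

[H⁺] = 10^(−pH) = 10^(−4.880) = 1.318e-05 M. For HA ⇌ H⁺ + A⁻, Ka = x²/(C − x) = (1.318e-05)²/(0.355 − 1.318e-05) = 4.90e-10.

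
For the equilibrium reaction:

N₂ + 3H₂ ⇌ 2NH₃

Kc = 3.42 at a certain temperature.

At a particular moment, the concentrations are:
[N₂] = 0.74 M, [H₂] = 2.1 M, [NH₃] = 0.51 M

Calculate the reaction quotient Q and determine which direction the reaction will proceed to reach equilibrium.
Q = 0.038, Q < K, reaction proceeds forward (toward products)

Q = ([NH₃]^2) / ([N₂] × [H₂]^3)
  = ((0.51)^2) / ((0.74)·(2.1)^3) = 0.2601/6.8531 = 0.03795
Since Q = 0.03795 < Kc = 3.42, the reaction proceeds forward (toward products) to reach equilibrium.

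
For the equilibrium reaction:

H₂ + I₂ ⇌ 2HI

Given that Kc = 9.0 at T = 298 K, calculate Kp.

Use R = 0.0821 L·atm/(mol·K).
K_p = 9.0000

Δn = (moles gaseous products) − (moles gaseous reactants) = 0
T = 298 K; RT = 0.0821 × 298 = 24.4658
Kp = Kc·(RT)^Δn = 9.0 × (24.4658)^0 = 9.0 × 1 = 9.0000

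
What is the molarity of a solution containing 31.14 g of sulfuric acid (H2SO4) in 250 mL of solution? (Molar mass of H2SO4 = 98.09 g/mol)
Moles of H2SO4 = 31.14 g ÷ 98.09 g/mol = 0.317464 mol
Volume = 250 mL = 0.25 L
Molarity = 0.317464 mol ÷ 0.25 L = 1.27 M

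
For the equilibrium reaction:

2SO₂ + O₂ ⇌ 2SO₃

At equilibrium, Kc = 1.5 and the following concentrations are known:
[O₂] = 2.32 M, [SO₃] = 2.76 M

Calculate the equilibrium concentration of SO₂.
[SO₂] = 1.4795 M

Kc = ([SO₃]^2) / ([SO₂]^2 × [O₂]) = 1.5
[SO₂]^2 = (product terms)/(Kc · other reactant terms) = 7.6176 / (1.5 · 2.32) = 2.189
[SO₂] = (2.189)^(1/2) = 1.4795 M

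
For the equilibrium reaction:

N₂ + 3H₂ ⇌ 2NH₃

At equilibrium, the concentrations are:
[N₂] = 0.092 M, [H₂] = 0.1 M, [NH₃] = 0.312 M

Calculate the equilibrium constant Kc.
K_c = 1.06e+03

Kc = ([NH₃]^2) / ([N₂] × [H₂]^3)
   = ((0.312)^2) / ((0.092)·(0.1)^3)
   = 0.097344 / 9.2e-05 = 1.06e+03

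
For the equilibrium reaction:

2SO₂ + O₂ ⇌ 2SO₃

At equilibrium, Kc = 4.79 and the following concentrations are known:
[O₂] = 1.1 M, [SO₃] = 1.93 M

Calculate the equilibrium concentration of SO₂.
[SO₂] = 0.8408 M

Kc = ([SO₃]^2) / ([SO₂]^2 × [O₂]) = 4.79
[SO₂]^2 = (product terms)/(Kc · other reactant terms) = 3.7249 / (4.79 · 1.1) = 0.70695
[SO₂] = (0.70695)^(1/2) = 0.8408 M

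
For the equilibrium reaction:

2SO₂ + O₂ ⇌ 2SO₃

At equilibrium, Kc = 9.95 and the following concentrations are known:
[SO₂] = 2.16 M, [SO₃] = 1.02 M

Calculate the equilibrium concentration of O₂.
[O₂] = 0.0224 M

Kc = ([SO₃]^2) / ([SO₂]^2 × [O₂]) = 9.95
[O₂]^1 = (product terms)/(Kc · other reactant terms) = 1.0404 / (9.95 · 4.6656) = 0.022411
[O₂] = 0.0224 M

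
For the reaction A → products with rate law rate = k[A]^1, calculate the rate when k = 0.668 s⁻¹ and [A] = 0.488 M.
0.326 M/s

rate = k·[A]^1 = 0.668·(0.488)^1 = 0.668·0.488 = 0.326 M/s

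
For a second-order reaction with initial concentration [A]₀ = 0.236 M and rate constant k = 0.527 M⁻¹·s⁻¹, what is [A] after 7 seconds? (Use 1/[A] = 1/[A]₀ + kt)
0.1262 M

1/[A] = 1/[A]₀ + k·t = 1/0.236 + (0.527)·(7) = 4.2373 + 3.6890 = 7.9263
[A] = 1/7.9263 = 0.1262 M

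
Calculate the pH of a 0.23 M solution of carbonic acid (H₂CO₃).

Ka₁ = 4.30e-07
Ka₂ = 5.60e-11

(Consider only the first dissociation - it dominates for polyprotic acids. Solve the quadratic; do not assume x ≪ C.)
pH = 3.50

x² + Ka₁·x − Ka₁·C = 0 with Ka₁ = 4.30e-07, C = 0.23.
x = (−Ka₁ + √(Ka₁² + 4·Ka₁·C))/2 = 3.1427e-04 M, so pH = 3.50.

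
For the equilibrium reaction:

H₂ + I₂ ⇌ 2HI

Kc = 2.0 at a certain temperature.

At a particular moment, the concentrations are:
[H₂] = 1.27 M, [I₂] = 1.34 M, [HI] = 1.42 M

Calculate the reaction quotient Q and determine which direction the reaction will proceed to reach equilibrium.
Q = 1.185, Q < K, reaction proceeds forward (toward products)

Q = ([HI]^2) / ([H₂] × [I₂])
  = ((1.42)^2) / ((1.27)·(1.34)) = 2.0164/1.7018 = 1.185
Since Q = 1.185 < Kc = 2.0, the reaction proceeds forward (toward products) to reach equilibrium.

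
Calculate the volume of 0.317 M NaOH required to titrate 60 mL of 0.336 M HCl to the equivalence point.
V_{base} = 63.6 mL

At equivalence: moles acid = moles base.
moles HCl = 0.336 M × 0.06 L = 0.02016 mol
V_NaOH = 0.02016 mol ÷ 0.317 M = 0.0636 L = 63.6 mL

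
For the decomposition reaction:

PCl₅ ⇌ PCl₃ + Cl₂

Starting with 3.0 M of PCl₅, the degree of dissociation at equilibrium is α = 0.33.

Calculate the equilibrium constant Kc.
K_c = 0.4876

x = α·[A]₀ = 0.33 × 3.0 = 0.99 M dissociated.
At eq: [PCl₅] = 3.0 − 0.99 = 2.01 M; [PCl₃] = [Cl₂] = x = 0.99 M.
Kc = [PCl₃][Cl₂]/[PCl₅] = (0.99)²/2.01 = 0.4876.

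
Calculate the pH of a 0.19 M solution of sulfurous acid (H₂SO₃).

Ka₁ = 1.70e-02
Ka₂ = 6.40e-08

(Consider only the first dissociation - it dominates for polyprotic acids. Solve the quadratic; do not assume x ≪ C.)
pH = 1.31

x² + Ka₁·x − Ka₁·C = 0 with Ka₁ = 1.70e-02, C = 0.19.
x = (−Ka₁ + √(Ka₁² + 4·Ka₁·C))/2 = 4.8965e-02 M, so pH = 1.31.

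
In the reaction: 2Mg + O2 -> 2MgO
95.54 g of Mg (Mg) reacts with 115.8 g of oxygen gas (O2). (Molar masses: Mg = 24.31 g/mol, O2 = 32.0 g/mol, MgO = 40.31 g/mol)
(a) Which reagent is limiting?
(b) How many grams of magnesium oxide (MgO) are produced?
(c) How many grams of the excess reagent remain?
(a) Mg, (b) 158.4 g, (c) 52.92 g

Moles of Mg = 95.54 g ÷ 24.31 g/mol = 3.93007 mol
Moles of O2 = 115.8 g ÷ 32.0 g/mol = 3.61875 mol
Moles ÷ coefficient: Mg: 3.93007/2 = 1.965, O2: 3.61875/1 = 3.619
(a) Mg has the smaller value, so Mg is the limiting reagent.
(b) Moles of MgO = 3.93007 mol Mg × (2/2) = 3.93007 mol; mass = 3.93007 mol × 40.31 g/mol = 158.4 g
(c) O2 consumed = 3.93007 × (1/2) = 1.96503 mol; remaining = 3.61875 − 1.96503 = 1.65372 mol; mass = 1.65372 mol × 32.0 g/mol = 52.92 g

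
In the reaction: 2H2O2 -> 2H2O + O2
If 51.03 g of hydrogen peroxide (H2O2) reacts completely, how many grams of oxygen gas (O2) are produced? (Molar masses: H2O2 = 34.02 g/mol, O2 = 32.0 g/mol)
Moles of H2O2 = 51.03 g ÷ 34.02 g/mol = 1.5 mol
Mole ratio: 1 mol O2 / 2 mol H2O2
Moles of O2 = 1.5 × (1/2) = 0.75 mol
Mass of O2 = 0.75 mol × 32.0 g/mol = 24 g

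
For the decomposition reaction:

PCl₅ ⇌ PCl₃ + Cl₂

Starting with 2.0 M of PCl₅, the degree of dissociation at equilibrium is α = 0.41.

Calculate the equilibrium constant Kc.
K_c = 0.5698

x = α·[A]₀ = 0.41 × 2.0 = 0.82 M dissociated.
At eq: [PCl₅] = 2.0 − 0.82 = 1.18 M; [PCl₃] = [Cl₂] = x = 0.82 M.
Kc = [PCl₃][Cl₂]/[PCl₅] = (0.82)²/1.18 = 0.5698.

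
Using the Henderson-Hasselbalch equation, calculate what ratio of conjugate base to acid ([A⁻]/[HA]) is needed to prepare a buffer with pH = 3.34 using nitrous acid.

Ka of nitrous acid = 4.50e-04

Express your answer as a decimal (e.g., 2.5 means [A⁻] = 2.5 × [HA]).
[A⁻]/[HA] = 0.984

pKa = −log(4.50e-04) = 3.3468. pH = pKa + log([A⁻]/[HA]). 3.34 = 3.3468 + log(ratio). log(ratio) = 3.34 − 3.3468 = -0.0068. ratio = 10^(-0.0068) = 0.984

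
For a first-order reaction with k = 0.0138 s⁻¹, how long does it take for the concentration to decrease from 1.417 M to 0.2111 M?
137.97 s

From ln[A] = ln[A]₀ - k·t: t = ln([A]₀/[A])/k = ln(1.417/0.2111)/0.0138 = ln(6.7125)/0.0138 = 1.9040/0.0138 = 137.97 s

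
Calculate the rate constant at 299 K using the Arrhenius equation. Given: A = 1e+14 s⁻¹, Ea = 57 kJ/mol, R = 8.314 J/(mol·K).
1.10e+04 s⁻¹

k = A·exp(-Ea/(R·T)) = 1e+14·exp(-57000/(8.314·299)) = 1e+14·exp(-22.9295) = 1e+14·1.1012e-10 = 1.10e+04 s⁻¹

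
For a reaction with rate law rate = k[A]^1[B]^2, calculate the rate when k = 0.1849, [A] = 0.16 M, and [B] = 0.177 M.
0.0009268 M/s

rate = k·[A]^1·[B]^2 = 0.1849·(0.16)^1·(0.177)^2 = 0.1849·0.16·0.031329 = 0.0009268 M/s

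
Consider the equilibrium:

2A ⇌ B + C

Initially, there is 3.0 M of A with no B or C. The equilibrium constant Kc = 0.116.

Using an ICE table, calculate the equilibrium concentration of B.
[B] = 0.608 M

ICE: [A] = 3.0 − 2x, [B] = [C] = x.
Kc = x²/(3.0 − 2x)² = 0.116 ⇒ √Kc = x/(3.0 − 2x).
x = √0.116·3.0/(1 + 2√0.116) = 0.34059·3.0/1.6812 = 0.60777.
[B] = x = 0.608 M.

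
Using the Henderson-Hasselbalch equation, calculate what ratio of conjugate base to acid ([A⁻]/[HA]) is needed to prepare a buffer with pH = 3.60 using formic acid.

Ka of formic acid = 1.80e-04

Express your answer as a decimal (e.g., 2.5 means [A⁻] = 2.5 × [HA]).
[A⁻]/[HA] = 0.717

pKa = −log(1.80e-04) = 3.7447. pH = pKa + log([A⁻]/[HA]). 3.60 = 3.7447 + log(ratio). log(ratio) = 3.60 − 3.7447 = -0.1447. ratio = 10^(-0.1447) = 0.717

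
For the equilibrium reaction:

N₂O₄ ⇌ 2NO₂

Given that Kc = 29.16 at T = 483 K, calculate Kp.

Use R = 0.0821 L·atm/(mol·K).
K_p = 1.16e+03

Δn = (moles gaseous products) − (moles gaseous reactants) = 1
T = 483 K; RT = 0.0821 × 483 = 39.6543
Kp = Kc·(RT)^Δn = 29.16 × (39.6543)^1 = 29.16 × 39.6543 = 1.16e+03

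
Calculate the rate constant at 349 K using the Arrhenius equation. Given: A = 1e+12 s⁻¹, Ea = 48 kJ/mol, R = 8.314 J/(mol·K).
6.54e+04 s⁻¹

k = A·exp(-Ea/(R·T)) = 1e+12·exp(-48000/(8.314·349)) = 1e+12·exp(-16.5427) = 1e+12·6.5404e-08 = 6.54e+04 s⁻¹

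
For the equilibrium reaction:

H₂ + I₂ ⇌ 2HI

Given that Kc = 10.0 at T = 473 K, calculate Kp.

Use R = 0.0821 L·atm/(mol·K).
K_p = 10.0000

Δn = (moles gaseous products) − (moles gaseous reactants) = 0
T = 473 K; RT = 0.0821 × 473 = 38.8333
Kp = Kc·(RT)^Δn = 10.0 × (38.8333)^0 = 10.0 × 1 = 10.0000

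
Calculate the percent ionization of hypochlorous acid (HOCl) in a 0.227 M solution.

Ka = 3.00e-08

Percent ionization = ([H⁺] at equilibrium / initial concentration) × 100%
Percent ionization = 0.0363%

Let x = [H⁺]. Ka = x²/(C - x) ⇒ x² + (3.00e-08)x - (3.00e-08)(0.227) = 0. x = 8.2508e-05. Percent = (8.2508e-05/0.227) × 100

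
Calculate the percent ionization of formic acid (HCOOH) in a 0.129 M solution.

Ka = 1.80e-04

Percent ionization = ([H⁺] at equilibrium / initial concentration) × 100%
Percent ionization = 3.67%

Let x = [H⁺]. Ka = x²/(C - x) ⇒ x² + (1.80e-04)x - (1.80e-04)(0.129) = 0. x = 4.7296e-03. Percent = (4.7296e-03/0.129) × 100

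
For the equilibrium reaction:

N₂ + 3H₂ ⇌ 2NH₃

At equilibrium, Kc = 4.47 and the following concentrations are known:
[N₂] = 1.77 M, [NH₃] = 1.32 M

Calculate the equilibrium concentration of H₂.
[H₂] = 0.6039 M

Kc = ([NH₃]^2) / ([N₂] × [H₂]^3) = 4.47
[H₂]^3 = (product terms)/(Kc · other reactant terms) = 1.7424 / (4.47 · 1.77) = 0.22023
[H₂] = (0.22023)^(1/3) = 0.6039 M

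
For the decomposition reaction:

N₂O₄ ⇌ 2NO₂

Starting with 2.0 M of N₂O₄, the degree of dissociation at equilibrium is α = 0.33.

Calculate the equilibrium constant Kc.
K_c = 1.3003

x = α·[A]₀ = 0.33 × 2.0 = 0.66 M dissociated.
At eq: [N₂O₄] = 2.0 − 0.66 = 1.34 M; [NO₂] = 2x = 1.32 M.
Kc = [NO₂]²/[N₂O₄] = (1.32)²/1.34 = 1.3.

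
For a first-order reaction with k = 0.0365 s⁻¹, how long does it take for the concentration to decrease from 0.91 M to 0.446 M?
19.54 s

From ln[A] = ln[A]₀ - k·t: t = ln([A]₀/[A])/k = ln(0.91/0.446)/0.0365 = ln(2.0404)/0.0365 = 0.7131/0.0365 = 19.54 s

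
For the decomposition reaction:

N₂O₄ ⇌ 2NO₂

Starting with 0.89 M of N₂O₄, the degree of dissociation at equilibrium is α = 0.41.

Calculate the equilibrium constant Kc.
K_c = 1.0143

x = α·[A]₀ = 0.41 × 0.89 = 0.3649 M dissociated.
At eq: [N₂O₄] = 0.89 − 0.3649 = 0.5251 M; [NO₂] = 2x = 0.7298 M.
Kc = [NO₂]²/[N₂O₄] = (0.7298)²/0.5251 = 1.014.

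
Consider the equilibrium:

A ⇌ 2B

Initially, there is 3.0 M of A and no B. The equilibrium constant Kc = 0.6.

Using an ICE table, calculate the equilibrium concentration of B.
[B] = 1.200 M

ICE: [A] = 3.0 − x, [B] = 2x.
Kc = (2x)²/(3.0 − x) = 0.6 ⇒ 4x² + 0.6x − 1.8 = 0.
x = (−0.6 + √(0.6² + 4·4·1.8))/(2·4) = (−0.6 + √29.16)/8 = 0.6.
[B] = 2x = 1.200 M.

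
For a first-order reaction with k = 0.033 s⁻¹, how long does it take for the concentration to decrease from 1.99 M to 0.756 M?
29.33 s

From ln[A] = ln[A]₀ - k·t: t = ln([A]₀/[A])/k = ln(1.99/0.756)/0.033 = ln(2.6323)/0.033 = 0.9678/0.033 = 29.33 s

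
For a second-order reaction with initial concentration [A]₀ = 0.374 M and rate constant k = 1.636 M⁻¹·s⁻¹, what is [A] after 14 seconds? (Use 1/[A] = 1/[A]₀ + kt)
0.0391 M

1/[A] = 1/[A]₀ + k·t = 1/0.374 + (1.636)·(14) = 2.6738 + 22.9040 = 25.5778
[A] = 1/25.5778 = 0.0391 M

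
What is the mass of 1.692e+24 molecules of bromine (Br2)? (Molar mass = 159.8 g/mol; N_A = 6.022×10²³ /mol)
Moles = 1.692e+24 ÷ 6.022×10²³ = 2.8097 mol
Mass = 2.8097 mol × 159.8 g/mol = 449 g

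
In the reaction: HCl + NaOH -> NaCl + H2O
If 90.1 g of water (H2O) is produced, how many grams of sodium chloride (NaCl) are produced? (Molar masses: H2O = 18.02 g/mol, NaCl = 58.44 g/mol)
Moles of H2O = 90.1 g ÷ 18.02 g/mol = 5 mol
Mole ratio: 1 mol NaCl / 1 mol H2O
Moles of NaCl = 5 × (1/1) = 5 mol
Mass of NaCl = 5 mol × 58.44 g/mol = 292.2 g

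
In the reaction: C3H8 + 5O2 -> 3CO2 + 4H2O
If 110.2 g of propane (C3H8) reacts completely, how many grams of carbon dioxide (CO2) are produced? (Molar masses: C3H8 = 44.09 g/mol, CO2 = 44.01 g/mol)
Moles of C3H8 = 110.2 g ÷ 44.09 g/mol = 2.49943 mol
Mole ratio: 3 mol CO2 / 1 mol C3H8
Moles of CO2 = 2.49943 × (3/1) = 7.4983 mol
Mass of CO2 = 7.4983 mol × 44.01 g/mol = 330 g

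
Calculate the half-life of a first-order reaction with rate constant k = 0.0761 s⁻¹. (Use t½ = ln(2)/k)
9.11 s

t½ = ln(2)/k = 0.6931/0.0761 = 9.11 s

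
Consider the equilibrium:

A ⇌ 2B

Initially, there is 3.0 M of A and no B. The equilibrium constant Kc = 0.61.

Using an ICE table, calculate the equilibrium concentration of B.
[B] = 1.209 M

ICE: [A] = 3.0 − x, [B] = 2x.
Kc = (2x)²/(3.0 − x) = 0.61 ⇒ 4x² + 0.61x − 1.83 = 0.
x = (−0.61 + √(0.61² + 4·4·1.83))/(2·4) = (−0.61 + √29.652)/8 = 0.60442.
[B] = 2x = 1.209 M.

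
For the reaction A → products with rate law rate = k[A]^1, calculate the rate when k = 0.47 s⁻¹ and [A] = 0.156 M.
0.07332 M/s

rate = k·[A]^1 = 0.47·(0.156)^1 = 0.47·0.156 = 0.07332 M/s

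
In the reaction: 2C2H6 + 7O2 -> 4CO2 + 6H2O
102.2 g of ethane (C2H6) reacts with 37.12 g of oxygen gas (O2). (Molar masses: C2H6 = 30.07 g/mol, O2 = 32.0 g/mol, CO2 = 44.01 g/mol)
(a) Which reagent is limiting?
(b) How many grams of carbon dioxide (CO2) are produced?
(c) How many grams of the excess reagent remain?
(a) O2, (b) 29.17 g, (c) 92.23 g

Moles of C2H6 = 102.2 g ÷ 30.07 g/mol = 3.39874 mol
Moles of O2 = 37.12 g ÷ 32.0 g/mol = 1.16 mol
Moles ÷ coefficient: C2H6: 3.39874/2 = 1.699, O2: 1.16/7 = 0.1657
(a) O2 has the smaller value, so O2 is the limiting reagent.
(b) Moles of CO2 = 1.16 mol O2 × (4/7) = 0.662857 mol; mass = 0.662857 mol × 44.01 g/mol = 29.17 g
(c) C2H6 consumed = 1.16 × (2/7) = 0.331429 mol; remaining = 3.39874 − 0.331429 = 3.06731 mol; mass = 3.06731 mol × 30.07 g/mol = 92.23 g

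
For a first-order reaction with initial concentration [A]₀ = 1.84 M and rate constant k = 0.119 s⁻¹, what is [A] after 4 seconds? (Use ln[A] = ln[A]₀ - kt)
1.1431 M

ln[A] = ln[A]₀ - k·t = ln(1.84) - (0.119)·(4) = 0.6098 - 0.4760 = 0.1338
[A] = e^(0.1338) = 1.1431 M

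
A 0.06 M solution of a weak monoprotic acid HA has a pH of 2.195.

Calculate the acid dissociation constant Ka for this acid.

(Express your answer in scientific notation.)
K_a = 7.60e-04

[H⁺] = 10^(−pH) = 10^(−2.195) = 6.383e-03 M. For HA ⇌ H⁺ + A⁻, Ka = x²/(C − x) = (6.383e-03)²/(0.06 − 6.383e-03) = 7.60e-04.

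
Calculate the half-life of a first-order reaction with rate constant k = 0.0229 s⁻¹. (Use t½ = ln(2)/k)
30.27 s

t½ = ln(2)/k = 0.6931/0.0229 = 30.27 s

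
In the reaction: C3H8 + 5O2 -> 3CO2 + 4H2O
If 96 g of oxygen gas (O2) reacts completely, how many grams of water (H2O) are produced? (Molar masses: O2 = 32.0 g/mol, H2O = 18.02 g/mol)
Moles of O2 = 96 g ÷ 32.0 g/mol = 3 mol
Mole ratio: 4 mol H2O / 5 mol O2
Moles of H2O = 3 × (4/5) = 2.4 mol
Mass of H2O = 2.4 mol × 18.02 g/mol = 43.25 g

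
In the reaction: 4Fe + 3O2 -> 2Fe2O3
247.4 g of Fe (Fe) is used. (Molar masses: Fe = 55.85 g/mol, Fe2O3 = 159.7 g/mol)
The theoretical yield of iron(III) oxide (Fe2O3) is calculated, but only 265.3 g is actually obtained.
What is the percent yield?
Moles of Fe = 247.4 g ÷ 55.85 g/mol = 4.42972 mol
Mole ratio: 2 mol Fe2O3 / 4 mol Fe
Moles of Fe2O3 = 4.42972 × (2/4) = 2.21486 mol
Theoretical yield = 2.21486 mol × 159.7 g/mol = 353.71 g
Actual yield = 265.3 g
Percent yield = (265.3 / 353.71) × 100% = 75.0%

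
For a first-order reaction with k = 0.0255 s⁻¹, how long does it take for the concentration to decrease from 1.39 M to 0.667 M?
28.79 s

From ln[A] = ln[A]₀ - k·t: t = ln([A]₀/[A])/k = ln(1.39/0.667)/0.0255 = ln(2.0840)/0.0255 = 0.7343/0.0255 = 28.79 s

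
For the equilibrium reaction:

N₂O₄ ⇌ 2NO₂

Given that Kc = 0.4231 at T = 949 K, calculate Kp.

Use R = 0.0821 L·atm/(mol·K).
K_p = 32.9649

Δn = (moles gaseous products) − (moles gaseous reactants) = 1
T = 949 K; RT = 0.0821 × 949 = 77.9129
Kp = Kc·(RT)^Δn = 0.4231 × (77.9129)^1 = 0.4231 × 77.9129 = 32.9649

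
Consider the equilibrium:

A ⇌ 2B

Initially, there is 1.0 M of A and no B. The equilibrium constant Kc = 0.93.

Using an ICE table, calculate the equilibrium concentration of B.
[B] = 0.759 M

ICE: [A] = 1.0 − x, [B] = 2x.
Kc = (2x)²/(1.0 − x) = 0.93 ⇒ 4x² + 0.93x − 0.93 = 0.
x = (−0.93 + √(0.93² + 4·4·0.93))/(2·4) = (−0.93 + √15.745)/8 = 0.37975.
[B] = 2x = 0.759 M.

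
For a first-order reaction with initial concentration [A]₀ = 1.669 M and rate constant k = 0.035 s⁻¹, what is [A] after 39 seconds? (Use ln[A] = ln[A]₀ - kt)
0.4262 M

ln[A] = ln[A]₀ - k·t = ln(1.669) - (0.035)·(39) = 0.5122 - 1.3650 = -0.8528
[A] = e^(-0.8528) = 0.4262 M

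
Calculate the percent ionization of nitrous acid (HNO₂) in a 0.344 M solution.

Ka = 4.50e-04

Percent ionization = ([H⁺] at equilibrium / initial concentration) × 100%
Percent ionization = 3.55%

Let x = [H⁺]. Ka = x²/(C - x) ⇒ x² + (4.50e-04)x - (4.50e-04)(0.344) = 0. x = 1.2219e-02. Percent = (1.2219e-02/0.344) × 100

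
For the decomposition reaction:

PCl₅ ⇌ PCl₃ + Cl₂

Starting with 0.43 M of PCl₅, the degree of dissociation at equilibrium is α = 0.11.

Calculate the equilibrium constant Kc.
K_c = 0.0058

x = α·[A]₀ = 0.11 × 0.43 = 0.0473 M dissociated.
At eq: [PCl₅] = 0.43 − 0.0473 = 0.3827 M; [PCl₃] = [Cl₂] = x = 0.0473 M.
Kc = [PCl₃][Cl₂]/[PCl₅] = (0.0473)²/0.3827 = 0.005846.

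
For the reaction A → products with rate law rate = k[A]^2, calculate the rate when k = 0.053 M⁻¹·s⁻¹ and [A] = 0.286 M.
0.004335 M/s

rate = k·[A]^2 = 0.053·(0.286)^2 = 0.053·0.081796 = 0.004335 M/s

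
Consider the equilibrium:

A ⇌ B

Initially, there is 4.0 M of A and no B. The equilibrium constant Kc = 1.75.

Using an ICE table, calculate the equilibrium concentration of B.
[B] = 2.545 M

ICE: [A] = 4.0 − x, [B] = x.
Kc = x/(4.0 − x) = 1.75 ⇒ x = 1.75·4.0/(1 + 1.75) = 7/2.75 = 2.545.
[B] = x = 2.545 M.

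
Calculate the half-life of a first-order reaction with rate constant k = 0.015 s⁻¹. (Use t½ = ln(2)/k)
46.21 s

t½ = ln(2)/k = 0.6931/0.015 = 46.21 s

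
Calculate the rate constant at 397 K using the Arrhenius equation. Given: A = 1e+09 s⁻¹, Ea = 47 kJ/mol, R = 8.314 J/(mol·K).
6.54e+02 s⁻¹

k = A·exp(-Ea/(R·T)) = 1e+09·exp(-47000/(8.314·397)) = 1e+09·exp(-14.2396) = 1e+09·6.5438e-07 = 6.54e+02 s⁻¹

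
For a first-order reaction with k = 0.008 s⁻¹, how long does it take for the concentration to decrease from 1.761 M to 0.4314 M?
175.83 s

From ln[A] = ln[A]₀ - k·t: t = ln([A]₀/[A])/k = ln(1.761/0.4314)/0.008 = ln(4.0821)/0.008 = 1.4066/0.008 = 175.83 s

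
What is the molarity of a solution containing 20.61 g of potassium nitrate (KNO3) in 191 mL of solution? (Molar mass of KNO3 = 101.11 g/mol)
Moles of KNO3 = 20.61 g ÷ 101.11 g/mol = 0.203837 mol
Volume = 191 mL = 0.191 L
Molarity = 0.203837 mol ÷ 0.191 L = 1.067 M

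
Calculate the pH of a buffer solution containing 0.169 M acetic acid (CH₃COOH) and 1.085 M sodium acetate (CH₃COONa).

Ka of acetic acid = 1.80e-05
pH = 5.55

pKa = -log(1.80e-05) = 4.74. pH = pKa + log([A⁻]/[HA]) = 4.74 + log(1.085/0.169)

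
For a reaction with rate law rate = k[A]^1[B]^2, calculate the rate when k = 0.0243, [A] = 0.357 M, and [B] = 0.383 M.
0.001273 M/s

rate = k·[A]^1·[B]^2 = 0.0243·(0.357)^1·(0.383)^2 = 0.0243·0.357·0.146689 = 0.001273 M/s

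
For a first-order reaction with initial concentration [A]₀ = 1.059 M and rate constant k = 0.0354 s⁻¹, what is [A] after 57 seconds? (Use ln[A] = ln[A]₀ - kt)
0.1408 M

ln[A] = ln[A]₀ - k·t = ln(1.059) - (0.0354)·(57) = 0.0573 - 2.0178 = -1.9605
[A] = e^(-1.9605) = 0.1408 M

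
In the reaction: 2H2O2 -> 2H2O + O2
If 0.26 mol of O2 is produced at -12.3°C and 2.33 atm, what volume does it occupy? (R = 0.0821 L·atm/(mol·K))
T = -12.3°C + 273.15 = 260.85 K
V = nRT/P = (0.26 × 0.0821 × 260.85) / 2.33
V = 2.39 L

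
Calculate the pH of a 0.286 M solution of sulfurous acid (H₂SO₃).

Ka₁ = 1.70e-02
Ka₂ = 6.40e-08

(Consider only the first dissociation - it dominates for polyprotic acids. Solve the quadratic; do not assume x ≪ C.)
pH = 1.21

x² + Ka₁·x − Ka₁·C = 0 with Ka₁ = 1.70e-02, C = 0.286.
x = (−Ka₁ + √(Ka₁² + 4·Ka₁·C))/2 = 6.1744e-02 M, so pH = 1.21.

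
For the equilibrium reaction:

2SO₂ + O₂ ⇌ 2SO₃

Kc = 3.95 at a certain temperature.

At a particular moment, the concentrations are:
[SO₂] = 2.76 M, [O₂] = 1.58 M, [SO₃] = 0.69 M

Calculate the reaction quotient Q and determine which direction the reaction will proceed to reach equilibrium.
Q = 0.040, Q < K, reaction proceeds forward (toward products)

Q = ([SO₃]^2) / ([SO₂]^2 × [O₂])
  = ((0.69)^2) / ((2.76)^2·(1.58)) = 0.4761/12.036 = 0.03956
Since Q = 0.03956 < Kc = 3.95, the reaction proceeds forward (toward products) to reach equilibrium.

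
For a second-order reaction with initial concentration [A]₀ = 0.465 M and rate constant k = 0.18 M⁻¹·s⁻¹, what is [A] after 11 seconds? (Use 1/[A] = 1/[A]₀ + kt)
0.2421 M

1/[A] = 1/[A]₀ + k·t = 1/0.465 + (0.18)·(11) = 2.1505 + 1.9800 = 4.1305
[A] = 1/4.1305 = 0.2421 M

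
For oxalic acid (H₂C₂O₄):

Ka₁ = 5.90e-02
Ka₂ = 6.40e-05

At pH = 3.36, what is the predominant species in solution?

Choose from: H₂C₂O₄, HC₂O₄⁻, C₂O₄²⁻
HC₂O₄⁻

pKa1 = 1.23, pKa2 = 4.19. Each pKa is the crossover between adjacent species; pH = 3.36 lies in the region where HC₂O₄⁻ predominates.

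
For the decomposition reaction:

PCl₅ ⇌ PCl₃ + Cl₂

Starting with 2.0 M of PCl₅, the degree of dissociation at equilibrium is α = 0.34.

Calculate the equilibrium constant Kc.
K_c = 0.3503

x = α·[A]₀ = 0.34 × 2.0 = 0.68 M dissociated.
At eq: [PCl₅] = 2.0 − 0.68 = 1.32 M; [PCl₃] = [Cl₂] = x = 0.68 M.
Kc = [PCl₃][Cl₂]/[PCl₅] = (0.68)²/1.32 = 0.3503.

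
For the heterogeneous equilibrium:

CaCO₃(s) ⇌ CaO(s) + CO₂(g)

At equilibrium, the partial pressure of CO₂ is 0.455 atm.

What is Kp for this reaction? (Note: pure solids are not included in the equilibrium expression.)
K_p = 0.455

Solids (CaCO₃, CaO) have activity 1 and are excluded.
Kp = P(CO₂) = 0.455.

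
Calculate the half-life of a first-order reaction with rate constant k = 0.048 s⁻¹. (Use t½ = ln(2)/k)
14.44 s

t½ = ln(2)/k = 0.6931/0.048 = 14.44 s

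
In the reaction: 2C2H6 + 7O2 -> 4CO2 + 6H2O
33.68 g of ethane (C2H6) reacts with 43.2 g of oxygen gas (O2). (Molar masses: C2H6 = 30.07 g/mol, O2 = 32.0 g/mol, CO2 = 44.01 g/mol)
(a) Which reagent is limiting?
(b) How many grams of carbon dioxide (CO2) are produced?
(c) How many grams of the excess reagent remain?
(a) O2, (b) 33.95 g, (c) 22.08 g

Moles of C2H6 = 33.68 g ÷ 30.07 g/mol = 1.12005 mol
Moles of O2 = 43.2 g ÷ 32.0 g/mol = 1.35 mol
Moles ÷ coefficient: C2H6: 1.12005/2 = 0.56, O2: 1.35/7 = 0.1929
(a) O2 has the smaller value, so O2 is the limiting reagent.
(b) Moles of CO2 = 1.35 mol O2 × (4/7) = 0.771429 mol; mass = 0.771429 mol × 44.01 g/mol = 33.95 g
(c) C2H6 consumed = 1.35 × (2/7) = 0.385714 mol; remaining = 1.12005 − 0.385714 = 0.734339 mol; mass = 0.734339 mol × 30.07 g/mol = 22.08 g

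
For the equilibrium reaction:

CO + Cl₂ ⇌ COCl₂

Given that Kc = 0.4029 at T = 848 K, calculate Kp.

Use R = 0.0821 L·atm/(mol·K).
K_p = 0.0058

Δn = (moles gaseous products) − (moles gaseous reactants) = -1
T = 848 K; RT = 0.0821 × 848 = 69.6208
Kp = Kc·(RT)^Δn = 0.4029 × (69.6208)^-1 = 0.4029 × 0.0143635 = 0.0058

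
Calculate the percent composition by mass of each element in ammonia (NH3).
N: 82.27%, H: 17.76%

Molar mass of NH3 = 17.03 g/mol
% N = (1 × 14.01) / 17.03 × 100% = 14.01 / 17.03 × 100% = 82.27%
% H = (3 × 1.008) / 17.03 × 100% = 3.024 / 17.03 × 100% = 17.76%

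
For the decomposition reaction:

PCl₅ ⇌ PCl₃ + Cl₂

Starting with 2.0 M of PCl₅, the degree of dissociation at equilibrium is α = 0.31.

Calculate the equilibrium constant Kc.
K_c = 0.2786

x = α·[A]₀ = 0.31 × 2.0 = 0.62 M dissociated.
At eq: [PCl₅] = 2.0 − 0.62 = 1.38 M; [PCl₃] = [Cl₂] = x = 0.62 M.
Kc = [PCl₃][Cl₂]/[PCl₅] = (0.62)²/1.38 = 0.2786.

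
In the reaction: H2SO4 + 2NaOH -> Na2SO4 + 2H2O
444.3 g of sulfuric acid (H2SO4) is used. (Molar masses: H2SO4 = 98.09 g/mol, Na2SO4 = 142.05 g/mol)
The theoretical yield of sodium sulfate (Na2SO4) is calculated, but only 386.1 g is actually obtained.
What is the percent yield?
Moles of H2SO4 = 444.3 g ÷ 98.09 g/mol = 4.52951 mol
Mole ratio: 1 mol Na2SO4 / 1 mol H2SO4
Moles of Na2SO4 = 4.52951 × (1/1) = 4.52951 mol
Theoretical yield = 4.52951 mol × 142.05 g/mol = 643.42 g
Actual yield = 386.1 g
Percent yield = (386.1 / 643.42) × 100% = 60.0%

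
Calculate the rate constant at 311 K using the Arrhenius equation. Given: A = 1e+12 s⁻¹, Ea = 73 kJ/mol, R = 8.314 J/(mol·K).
5.48e-01 s⁻¹

k = A·exp(-Ea/(R·T)) = 1e+12·exp(-73000/(8.314·311)) = 1e+12·exp(-28.2327) = 1e+12·5.4789e-13 = 5.48e-01 s⁻¹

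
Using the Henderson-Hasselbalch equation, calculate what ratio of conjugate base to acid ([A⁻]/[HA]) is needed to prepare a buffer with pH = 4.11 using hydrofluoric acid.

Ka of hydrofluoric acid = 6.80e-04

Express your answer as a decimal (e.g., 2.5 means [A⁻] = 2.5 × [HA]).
[A⁻]/[HA] = 8.760

pKa = −log(6.80e-04) = 3.1675. pH = pKa + log([A⁻]/[HA]). 4.11 = 3.1675 + log(ratio). log(ratio) = 4.11 − 3.1675 = 0.9425. ratio = 10^(0.9425) = 8.760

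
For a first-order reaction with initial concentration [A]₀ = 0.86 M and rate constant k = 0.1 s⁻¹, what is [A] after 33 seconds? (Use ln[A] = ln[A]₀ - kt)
0.0317 M

ln[A] = ln[A]₀ - k·t = ln(0.86) - (0.1)·(33) = -0.1508 - 3.3000 = -3.4508
[A] = e^(-3.4508) = 0.0317 M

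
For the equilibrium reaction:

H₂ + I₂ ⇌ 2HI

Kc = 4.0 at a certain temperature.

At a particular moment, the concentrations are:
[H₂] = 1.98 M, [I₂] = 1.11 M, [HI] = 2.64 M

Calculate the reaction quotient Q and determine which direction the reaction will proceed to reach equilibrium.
Q = 3.171, Q < K, reaction proceeds forward (toward products)

Q = ([HI]^2) / ([H₂] × [I₂])
  = ((2.64)^2) / ((1.98)·(1.11)) = 6.9696/2.1978 = 3.171
Since Q = 3.171 < Kc = 4.0, the reaction proceeds forward (toward products) to reach equilibrium.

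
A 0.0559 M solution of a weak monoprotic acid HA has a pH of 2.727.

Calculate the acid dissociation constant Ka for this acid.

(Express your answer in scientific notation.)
K_a = 6.51e-05

[H⁺] = 10^(−pH) = 10^(−2.727) = 1.875e-03 M. For HA ⇌ H⁺ + A⁻, Ka = x²/(C − x) = (1.875e-03)²/(0.0559 − 1.875e-03) = 6.51e-05.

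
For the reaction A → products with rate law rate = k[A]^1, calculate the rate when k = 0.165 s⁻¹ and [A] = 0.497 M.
0.08201 M/s

rate = k·[A]^1 = 0.165·(0.497)^1 = 0.165·0.497 = 0.08201 M/s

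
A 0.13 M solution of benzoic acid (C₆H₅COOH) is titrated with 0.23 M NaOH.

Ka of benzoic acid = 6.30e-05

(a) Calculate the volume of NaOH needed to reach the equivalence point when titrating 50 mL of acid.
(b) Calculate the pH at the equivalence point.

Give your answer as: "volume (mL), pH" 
V = 28.3 mL, pH = 8.56

(a) At equivalence: moles acid = moles base.
moles acid = 0.13 × 0.05 = 0.0065 mol; V_NaOH = 0.0065/0.23 = 0.02826 L = 28.3 mL.
(b) At equivalence, all acid → conjugate base A⁻ at [A⁻] = 0.0065/0.07826 = 0.08306 M.
Kb = Kw/Ka = 1.0e-14/6.30e-05 = 1.587e-10; [OH⁻] = √(Kb·[A⁻]) = 3.631e-06; pOH = 5.44; pH = 14 − pOH = 8.56.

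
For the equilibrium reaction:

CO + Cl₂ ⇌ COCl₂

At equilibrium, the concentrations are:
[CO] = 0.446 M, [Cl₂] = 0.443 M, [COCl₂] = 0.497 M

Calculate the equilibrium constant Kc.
K_c = 2.5155

Kc = ([COCl₂]) / ([CO] × [Cl₂])
   = ((0.497)) / ((0.446)·(0.443))
   = 0.497 / 0.19758 = 2.5155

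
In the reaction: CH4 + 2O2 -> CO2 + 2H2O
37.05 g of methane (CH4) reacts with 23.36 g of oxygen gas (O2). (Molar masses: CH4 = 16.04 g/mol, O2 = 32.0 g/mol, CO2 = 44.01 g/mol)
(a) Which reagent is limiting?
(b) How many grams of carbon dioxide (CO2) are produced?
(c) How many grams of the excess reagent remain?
(a) O2, (b) 16.06 g, (c) 31.2 g

Moles of CH4 = 37.05 g ÷ 16.04 g/mol = 2.30985 mol
Moles of O2 = 23.36 g ÷ 32.0 g/mol = 0.73 mol
Moles ÷ coefficient: CH4: 2.30985/1 = 2.31, O2: 0.73/2 = 0.365
(a) O2 has the smaller value, so O2 is the limiting reagent.
(b) Moles of CO2 = 0.73 mol O2 × (1/2) = 0.365 mol; mass = 0.365 mol × 44.01 g/mol = 16.06 g
(c) CH4 consumed = 0.73 × (1/2) = 0.365 mol; remaining = 2.30985 − 0.365 = 1.94485 mol; mass = 1.94485 mol × 16.04 g/mol = 31.2 g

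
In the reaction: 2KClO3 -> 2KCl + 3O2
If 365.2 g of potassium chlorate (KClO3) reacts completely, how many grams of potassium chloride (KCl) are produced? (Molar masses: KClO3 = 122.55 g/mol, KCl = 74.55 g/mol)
Moles of KClO3 = 365.2 g ÷ 122.55 g/mol = 2.98001 mol
Mole ratio: 2 mol KCl / 2 mol KClO3
Moles of KCl = 2.98001 × (2/2) = 2.98001 mol
Mass of KCl = 2.98001 mol × 74.55 g/mol = 222.2 g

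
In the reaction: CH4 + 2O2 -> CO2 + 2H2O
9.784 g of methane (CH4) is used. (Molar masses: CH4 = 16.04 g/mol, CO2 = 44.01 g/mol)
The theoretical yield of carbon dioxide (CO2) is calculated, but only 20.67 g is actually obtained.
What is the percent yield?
Moles of CH4 = 9.784 g ÷ 16.04 g/mol = 0.609975 mol
Mole ratio: 1 mol CO2 / 1 mol CH4
Moles of CO2 = 0.609975 × (1/1) = 0.609975 mol
Theoretical yield = 0.609975 mol × 44.01 g/mol = 26.845 g
Actual yield = 20.67 g
Percent yield = (20.67 / 26.845) × 100% = 77.0%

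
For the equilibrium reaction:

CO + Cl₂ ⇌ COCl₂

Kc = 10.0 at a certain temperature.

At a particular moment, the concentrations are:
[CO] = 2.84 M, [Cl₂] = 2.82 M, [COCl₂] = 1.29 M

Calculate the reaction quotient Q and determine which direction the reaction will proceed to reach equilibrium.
Q = 0.161, Q < K, reaction proceeds forward (toward products)

Q = ([COCl₂]) / ([CO] × [Cl₂])
  = ((1.29)) / ((2.84)·(2.82)) = 1.29/8.0088 = 0.1611
Since Q = 0.1611 < Kc = 10.0, the reaction proceeds forward (toward products) to reach equilibrium.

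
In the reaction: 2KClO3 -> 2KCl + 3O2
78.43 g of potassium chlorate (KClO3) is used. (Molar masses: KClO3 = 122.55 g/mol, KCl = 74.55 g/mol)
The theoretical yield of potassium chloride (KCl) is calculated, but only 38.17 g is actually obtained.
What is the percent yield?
Moles of KClO3 = 78.43 g ÷ 122.55 g/mol = 0.639984 mol
Mole ratio: 2 mol KCl / 2 mol KClO3
Moles of KCl = 0.639984 × (2/2) = 0.639984 mol
Theoretical yield = 0.639984 mol × 74.55 g/mol = 47.711 g
Actual yield = 38.17 g
Percent yield = (38.17 / 47.711) × 100% = 80.0%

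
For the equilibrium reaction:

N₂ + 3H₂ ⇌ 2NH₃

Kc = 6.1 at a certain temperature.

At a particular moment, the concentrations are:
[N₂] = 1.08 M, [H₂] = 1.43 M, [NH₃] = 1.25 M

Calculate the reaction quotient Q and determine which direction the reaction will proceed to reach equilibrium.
Q = 0.495, Q < K, reaction proceeds forward (toward products)

Q = ([NH₃]^2) / ([N₂] × [H₂]^3)
  = ((1.25)^2) / ((1.08)·(1.43)^3) = 1.5625/3.1581 = 0.4948
Since Q = 0.4948 < Kc = 6.1, the reaction proceeds forward (toward products) to reach equilibrium.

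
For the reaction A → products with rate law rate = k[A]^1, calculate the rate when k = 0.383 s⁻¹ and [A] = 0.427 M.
0.1635 M/s

rate = k·[A]^1 = 0.383·(0.427)^1 = 0.383·0.427 = 0.1635 M/s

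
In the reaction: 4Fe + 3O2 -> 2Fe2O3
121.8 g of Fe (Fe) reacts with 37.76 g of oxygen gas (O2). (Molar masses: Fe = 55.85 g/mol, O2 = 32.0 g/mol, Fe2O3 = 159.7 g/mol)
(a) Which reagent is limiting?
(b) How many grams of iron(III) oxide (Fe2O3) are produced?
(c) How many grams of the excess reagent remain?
(a) O2, (b) 125.6 g, (c) 33.93 g

Moles of Fe = 121.8 g ÷ 55.85 g/mol = 2.18084 mol
Moles of O2 = 37.76 g ÷ 32.0 g/mol = 1.18 mol
Moles ÷ coefficient: Fe: 2.18084/4 = 0.5452, O2: 1.18/3 = 0.3933
(a) O2 has the smaller value, so O2 is the limiting reagent.
(b) Moles of Fe2O3 = 1.18 mol O2 × (2/3) = 0.786667 mol; mass = 0.786667 mol × 159.7 g/mol = 125.6 g
(c) Fe consumed = 1.18 × (4/3) = 1.57333 mol; remaining = 2.18084 − 1.57333 = 0.607508 mol; mass = 0.607508 mol × 55.85 g/mol = 33.93 g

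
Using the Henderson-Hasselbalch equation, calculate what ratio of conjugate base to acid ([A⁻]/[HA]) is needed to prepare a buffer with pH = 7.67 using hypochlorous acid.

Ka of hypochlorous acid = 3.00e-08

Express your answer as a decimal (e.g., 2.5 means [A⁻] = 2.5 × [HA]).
[A⁻]/[HA] = 1.403

pKa = −log(3.00e-08) = 7.5229. pH = pKa + log([A⁻]/[HA]). 7.67 = 7.5229 + log(ratio). log(ratio) = 7.67 − 7.5229 = 0.1471. ratio = 10^(0.1471) = 1.403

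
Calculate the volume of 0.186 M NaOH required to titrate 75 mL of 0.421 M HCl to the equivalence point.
V_{base} = 169.8 mL

At equivalence: moles acid = moles base.
moles HCl = 0.421 M × 0.075 L = 0.031575 mol
V_NaOH = 0.031575 mol ÷ 0.186 M = 0.1698 L = 169.8 mL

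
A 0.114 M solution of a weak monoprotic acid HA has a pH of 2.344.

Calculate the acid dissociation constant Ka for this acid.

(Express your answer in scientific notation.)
K_a = 1.87e-04

[H⁺] = 10^(−pH) = 10^(−2.344) = 4.529e-03 M. For HA ⇌ H⁺ + A⁻, Ka = x²/(C − x) = (4.529e-03)²/(0.114 − 4.529e-03) = 1.87e-04.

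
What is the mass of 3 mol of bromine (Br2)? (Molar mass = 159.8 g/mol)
Mass = 3 mol × 159.8 g/mol = 479.4 g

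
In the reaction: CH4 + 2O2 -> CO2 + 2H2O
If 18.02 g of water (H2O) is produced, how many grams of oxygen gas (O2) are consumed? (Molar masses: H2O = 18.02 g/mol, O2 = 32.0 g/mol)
Moles of H2O = 18.02 g ÷ 18.02 g/mol = 1 mol
Mole ratio: 2 mol O2 / 2 mol H2O
Moles of O2 = 1 × (2/2) = 1 mol
Mass of O2 = 1 mol × 32.0 g/mol = 32 g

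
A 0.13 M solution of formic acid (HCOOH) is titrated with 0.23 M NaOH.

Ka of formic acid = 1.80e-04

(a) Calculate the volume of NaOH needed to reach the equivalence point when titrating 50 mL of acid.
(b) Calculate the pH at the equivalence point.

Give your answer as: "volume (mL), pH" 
V = 28.3 mL, pH = 8.33

(a) At equivalence: moles acid = moles base.
moles acid = 0.13 × 0.05 = 0.0065 mol; V_NaOH = 0.0065/0.23 = 0.02826 L = 28.3 mL.
(b) At equivalence, all acid → conjugate base A⁻ at [A⁻] = 0.0065/0.07826 = 0.08306 M.
Kb = Kw/Ka = 1.0e-14/1.80e-04 = 5.556e-11; [OH⁻] = √(Kb·[A⁻]) = 2.148e-06; pOH = 5.67; pH = 14 − pOH = 8.33.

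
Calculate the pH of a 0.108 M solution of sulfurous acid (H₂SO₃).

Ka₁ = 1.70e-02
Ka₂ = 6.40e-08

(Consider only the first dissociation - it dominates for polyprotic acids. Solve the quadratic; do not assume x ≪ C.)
pH = 1.45

x² + Ka₁·x − Ka₁·C = 0 with Ka₁ = 1.70e-02, C = 0.108.
x = (−Ka₁ + √(Ka₁² + 4·Ka₁·C))/2 = 3.5184e-02 M, so pH = 1.45.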